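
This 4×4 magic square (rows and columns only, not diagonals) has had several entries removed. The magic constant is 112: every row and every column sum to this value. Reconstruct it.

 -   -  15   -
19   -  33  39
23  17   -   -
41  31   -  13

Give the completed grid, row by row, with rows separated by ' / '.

29 43 15 25 / 19 21 33 39 / 23 17 37 35 / 41 31 27 13

Row 2: 19 + 33 + 39 + ? = 112, so (2,2) = 21.
From row 4, 112 − (41 + 31 + 13) gives (4,3) = 27.
Column 1 needs 112; the known cells sum to 83, so (1,1) = 29.
Column 2 must total 112; the given cells sum to 69, so (1,2) = 43.
From column 3, 112 − (15 + 33 + 27) gives (3,3) = 37.
Row 1 needs 112; the known cells sum to 87, so (1,4) = 25.
The remaining cell in row 3 is (3,4) = 112 − 77 = 35.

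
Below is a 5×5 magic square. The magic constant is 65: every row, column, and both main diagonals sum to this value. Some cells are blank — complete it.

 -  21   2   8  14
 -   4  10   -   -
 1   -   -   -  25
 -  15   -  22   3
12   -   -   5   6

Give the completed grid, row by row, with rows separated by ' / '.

The remaining cell in row 1 is (1,1) = 65 − 45 = 20.
Column 5: 14 + 25 + 3 + 6 + ? = 65, so (2,5) = 17.
The remaining cell in main diagonal is (3,3) = 65 − 52 = 13.
Anti-diagonal needs 65; the known cells sum to 54, so (2,4) = 11.
Using row 2: 4 + 10 + 11 + 17 + ? → (2,1) = 65 − 42 = 23.
Column 1 must total 65; the given cells sum to 56, so (4,1) = 9.
From column 4, 65 − (8 + 11 + 22 + 5) gives (3,4) = 19.
Row 3 must total 65; the given cells sum to 58, so (3,2) = 7.
Row 4 needs 65; the known cells sum to 49, so (4,3) = 16.
From column 2, 65 − (21 + 4 + 7 + 15) gives (5,2) = 18.
The remaining cell in column 3 is (5,3) = 65 − 41 = 24.

20 21 2 8 14 / 23 4 10 11 17 / 1 7 13 19 25 / 9 15 16 22 3 / 12 18 24 5 6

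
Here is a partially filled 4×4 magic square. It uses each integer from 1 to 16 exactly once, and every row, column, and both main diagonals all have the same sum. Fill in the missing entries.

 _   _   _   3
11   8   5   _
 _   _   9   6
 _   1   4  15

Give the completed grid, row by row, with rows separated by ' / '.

The entries are 1 through 16, which sum to 136, so each line sums to 136/4 = 34.
Row 2: 11 + 8 + 5 + ? = 34, so (2,4) = 10.
Row 4 needs 34; the known cells sum to 20, so (4,1) = 14.
The remaining cell in column 3 is (1,3) = 34 − 18 = 16.
Using main diagonal: 8 + 9 + 15 + ? → (1,1) = 34 − 32 = 2.
Anti-diagonal must total 34; the given cells sum to 22, so (3,2) = 12.
Row 1: 2 + 16 + 3 + ? = 34, so (1,2) = 13.
From row 3, 34 − (12 + 9 + 6) gives (3,1) = 7.

2 13 16 3 / 11 8 5 10 / 7 12 9 6 / 14 1 4 15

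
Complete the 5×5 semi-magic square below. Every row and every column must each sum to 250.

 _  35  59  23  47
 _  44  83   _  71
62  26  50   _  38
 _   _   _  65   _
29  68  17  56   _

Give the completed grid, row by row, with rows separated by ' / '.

Row 1 must total 250; the given cells sum to 164, so (1,1) = 86.
Row 3 needs 250; the known cells sum to 176, so (3,4) = 74.
Row 5: 29 + 68 + 17 + 56 + ? = 250, so (5,5) = 80.
Column 2 needs 250; the known cells sum to 173, so (4,2) = 77.
Column 3: 59 + 83 + 50 + 17 + ? = 250, so (4,3) = 41.
Column 4: 23 + 74 + 65 + 56 + ? = 250, so (2,4) = 32.
Column 5: 47 + 71 + 38 + 80 + ? = 250, so (4,5) = 14.
Row 2 needs 250; the known cells sum to 230, so (2,1) = 20.
Row 4 needs 250; the known cells sum to 197, so (4,1) = 53.

86 35 59 23 47 / 20 44 83 32 71 / 62 26 50 74 38 / 53 77 41 65 14 / 29 68 17 56 80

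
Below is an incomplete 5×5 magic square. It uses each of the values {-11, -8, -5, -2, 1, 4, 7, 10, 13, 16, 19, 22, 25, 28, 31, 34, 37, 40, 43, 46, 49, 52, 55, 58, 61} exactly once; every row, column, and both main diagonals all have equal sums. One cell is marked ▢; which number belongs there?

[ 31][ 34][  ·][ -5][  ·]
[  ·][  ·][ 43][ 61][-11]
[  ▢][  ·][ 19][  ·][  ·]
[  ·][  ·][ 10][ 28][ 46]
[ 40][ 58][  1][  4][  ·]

-2

The 25 entries sum to 625, so each line sums to 625/5 = 125.
From row 5, 125 − (40 + 58 + 1 + 4) gives (5,5) = 22.
Column 3 needs 125; the known cells sum to 73, so (1,3) = 52.
Using column 4: -5 + 61 + 28 + 4 + ? → (3,4) = 125 − 88 = 37.
From main diagonal, 125 − (31 + 19 + 28 + 22) gives (2,2) = 25.
Row 1 needs 125; the known cells sum to 112, so (1,5) = 13.
The remaining cell in row 2 is (2,1) = 125 − 118 = 7.
Using column 5: 13 + (-11) + 46 + 22 + ? → (3,5) = 125 − 70 = 55.
Using anti-diagonal: 13 + 61 + 19 + 40 + ? → (4,2) = 125 − 133 = -8.
The remaining cell in row 4 is (4,1) = 125 − 76 = 49.
The remaining cell in column 1 is (3,1) = 125 − 127 = -2.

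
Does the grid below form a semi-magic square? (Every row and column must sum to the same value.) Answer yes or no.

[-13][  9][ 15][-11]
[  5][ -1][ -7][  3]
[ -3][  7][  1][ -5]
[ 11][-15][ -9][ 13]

Row 1: -13 + 9 + 15 + (-11) = 0.
Row 2: 5 + (-1) + (-7) + 3 = 0.
Row 3: -3 + 7 + 1 + (-5) = 0.
Row 4: 11 + (-15) + (-9) + 13 = 0.
Column 1: -13 + 5 + (-3) + 11 = 0.
Column 2: 9 + (-1) + 7 + (-15) = 0.
Column 3: 15 + (-7) + 1 + (-9) = 0.
Column 4: -11 + 3 + (-5) + 13 = 0.
All lines sum to 0.

Yes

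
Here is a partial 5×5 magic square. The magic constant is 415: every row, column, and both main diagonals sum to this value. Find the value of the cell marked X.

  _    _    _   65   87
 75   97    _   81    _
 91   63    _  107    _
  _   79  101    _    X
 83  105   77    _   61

95

Row 5: 83 + 105 + 77 + 61 + ? = 415, so (5,4) = 89.
Column 2 must total 415; the given cells sum to 344, so (1,2) = 71.
Column 4 needs 415; the known cells sum to 342, so (4,4) = 73.
The remaining cell in anti-diagonal is (3,3) = 415 − 330 = 85.
Using row 3: 91 + 63 + 85 + 107 + ? → (3,5) = 415 − 346 = 69.
Main diagonal: 97 + 85 + 73 + 61 + ? = 415, so (1,1) = 99.
Row 1 needs 415; the known cells sum to 322, so (1,3) = 93.
Column 1 needs 415; the known cells sum to 348, so (4,1) = 67.
Column 3: 93 + 85 + 101 + 77 + ? = 415, so (2,3) = 59.
Row 2 needs 415; the known cells sum to 312, so (2,5) = 103.
Row 4 needs 415; the known cells sum to 320, so (4,5) = 95.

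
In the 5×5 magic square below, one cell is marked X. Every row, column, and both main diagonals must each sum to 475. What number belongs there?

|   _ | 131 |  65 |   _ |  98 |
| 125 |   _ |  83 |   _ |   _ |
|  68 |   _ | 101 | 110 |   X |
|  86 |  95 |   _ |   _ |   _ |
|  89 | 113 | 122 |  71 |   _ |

Row 5 must total 475; the given cells sum to 395, so (5,5) = 80.
Column 1: 125 + 68 + 86 + 89 + ? = 475, so (1,1) = 107.
Column 3: 65 + 83 + 101 + 122 + ? = 475, so (4,3) = 104.
Anti-diagonal needs 475; the known cells sum to 383, so (2,4) = 92.
Row 1 needs 475; the known cells sum to 401, so (1,4) = 74.
The remaining cell in column 4 is (4,4) = 475 − 347 = 128.
Main diagonal must total 475; the given cells sum to 416, so (2,2) = 59.
From row 2, 475 − (125 + 59 + 83 + 92) gives (2,5) = 116.
Using row 4: 86 + 95 + 104 + 128 + ? → (4,5) = 475 − 413 = 62.
The remaining cell in column 2 is (3,2) = 475 − 398 = 77.
Column 5 needs 475; the known cells sum to 356, so (3,5) = 119.

119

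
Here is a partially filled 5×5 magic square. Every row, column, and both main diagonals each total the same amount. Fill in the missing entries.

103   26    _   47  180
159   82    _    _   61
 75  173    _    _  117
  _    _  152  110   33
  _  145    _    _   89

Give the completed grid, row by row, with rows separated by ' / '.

Column 5 is already complete: 180 + 61 + 117 + 33 + 89 = 480, so that is the magic constant.
Row 1: 103 + 26 + 47 + 180 + ? = 480, so (1,3) = 124.
Using column 2: 26 + 82 + 173 + 145 + ? → (4,2) = 480 − 426 = 54.
Main diagonal must total 480; the given cells sum to 384, so (3,3) = 96.
Row 3 needs 480; the known cells sum to 461, so (3,4) = 19.
Row 4: 54 + 152 + 110 + 33 + ? = 480, so (4,1) = 131.
Column 1 must total 480; the given cells sum to 468, so (5,1) = 12.
Anti-diagonal must total 480; the given cells sum to 342, so (2,4) = 138.
Row 2: 159 + 82 + 138 + 61 + ? = 480, so (2,3) = 40.
From column 3, 480 − (124 + 40 + 96 + 152) gives (5,3) = 68.
The remaining cell in column 4 is (5,4) = 480 − 314 = 166.

103 26 124 47 180 / 159 82 40 138 61 / 75 173 96 19 117 / 131 54 152 110 33 / 12 145 68 166 89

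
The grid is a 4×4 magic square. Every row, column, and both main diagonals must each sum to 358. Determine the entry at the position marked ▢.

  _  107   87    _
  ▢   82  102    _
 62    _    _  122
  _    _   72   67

The remaining cell in column 3 is (3,3) = 358 − 261 = 97.
Main diagonal: 82 + 97 + 67 + ? = 358, so (1,1) = 112.
The remaining cell in row 1 is (1,4) = 358 − 306 = 52.
Using row 3: 62 + 97 + 122 + ? → (3,2) = 358 − 281 = 77.
Using column 2: 107 + 82 + 77 + ? → (4,2) = 358 − 266 = 92.
The remaining cell in column 4 is (2,4) = 358 − 241 = 117.
Anti-diagonal: 52 + 102 + 77 + ? = 358, so (4,1) = 127.
Row 2: 82 + 102 + 117 + ? = 358, so (2,1) = 57.

57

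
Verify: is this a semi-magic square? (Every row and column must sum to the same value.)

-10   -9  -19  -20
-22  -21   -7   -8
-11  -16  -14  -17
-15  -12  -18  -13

Yes

Row 1: -10 + (-9) + (-19) + (-20) = -58.
Row 2: -22 + (-21) + (-7) + (-8) = -58.
Row 3: -11 + (-16) + (-14) + (-17) = -58.
Row 4: -15 + (-12) + (-18) + (-13) = -58.
Column 1: -10 + (-22) + (-11) + (-15) = -58.
Column 2: -9 + (-21) + (-16) + (-12) = -58.
Column 3: -19 + (-7) + (-14) + (-18) = -58.
Column 4: -20 + (-8) + (-17) + (-13) = -58.
All lines sum to -58.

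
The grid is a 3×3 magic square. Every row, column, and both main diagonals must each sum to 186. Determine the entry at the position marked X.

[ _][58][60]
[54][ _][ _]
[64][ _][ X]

The remaining cell in row 1 is (1,1) = 186 − 118 = 68.
Using anti-diagonal: 60 + 64 + ? → (2,2) = 186 − 124 = 62.
Row 2 needs 186; the known cells sum to 116, so (2,3) = 70.
Using column 2: 58 + 62 + ? → (3,2) = 186 − 120 = 66.
The remaining cell in column 3 is (3,3) = 186 − 130 = 56.

56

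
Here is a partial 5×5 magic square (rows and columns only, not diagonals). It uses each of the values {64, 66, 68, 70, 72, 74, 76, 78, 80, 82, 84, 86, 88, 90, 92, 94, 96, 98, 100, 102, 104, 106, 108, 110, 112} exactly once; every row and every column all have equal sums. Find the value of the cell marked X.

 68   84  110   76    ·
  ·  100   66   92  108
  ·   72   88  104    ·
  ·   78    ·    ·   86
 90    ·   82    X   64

98

The 25 entries sum to 2200, so each line sums to 2200/5 = 440.
Row 1 must total 440; the given cells sum to 338, so (1,5) = 102.
The remaining cell in row 2 is (2,1) = 440 − 366 = 74.
From column 2, 440 − (84 + 100 + 72 + 78) gives (5,2) = 106.
The remaining cell in column 3 is (4,3) = 440 − 346 = 94.
Column 5 needs 440; the known cells sum to 360, so (3,5) = 80.
From row 3, 440 − (72 + 88 + 104 + 80) gives (3,1) = 96.
Row 5 needs 440; the known cells sum to 342, so (5,4) = 98.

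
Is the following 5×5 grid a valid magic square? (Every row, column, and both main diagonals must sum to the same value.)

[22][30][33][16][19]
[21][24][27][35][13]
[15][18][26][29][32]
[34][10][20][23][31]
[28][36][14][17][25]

Row 1: 22 + 30 + 33 + 16 + 19 = 120.
Row 2: 21 + 24 + 27 + 35 + 13 = 120.
Row 3: 15 + 18 + 26 + 29 + 32 = 120.
Row 4: 34 + 10 + 20 + 23 + 31 = 118.
Row 5: 28 + 36 + 14 + 17 + 25 = 120.
Column 1: 22 + 21 + 15 + 34 + 28 = 120.
Column 2: 30 + 24 + 18 + 10 + 36 = 118.
Column 3: 33 + 27 + 26 + 20 + 14 = 120.
Column 4: 16 + 35 + 29 + 23 + 17 = 120.
Column 5: 19 + 13 + 32 + 31 + 25 = 120.
Main diagonal: 22 + 24 + 26 + 23 + 25 = 120.
Anti-diagonal: 19 + 35 + 26 + 10 + 28 = 118.

No — row 4 sums to 118 but row 5 sums to 120.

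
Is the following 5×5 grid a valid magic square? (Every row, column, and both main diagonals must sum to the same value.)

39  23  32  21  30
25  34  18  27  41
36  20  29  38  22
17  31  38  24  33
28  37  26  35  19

No — column 3 sums to 143 but main diagonal sums to 145.

Row 1: 39 + 23 + 32 + 21 + 30 = 145.
Row 2: 25 + 34 + 18 + 27 + 41 = 145.
Row 3: 36 + 20 + 29 + 38 + 22 = 145.
Row 4: 17 + 31 + 38 + 24 + 33 = 143.
Row 5: 28 + 37 + 26 + 35 + 19 = 145.
Column 1: 39 + 25 + 36 + 17 + 28 = 145.
Column 2: 23 + 34 + 20 + 31 + 37 = 145.
Column 3: 32 + 18 + 29 + 38 + 26 = 143.
Column 4: 21 + 27 + 38 + 24 + 35 = 145.
Column 5: 30 + 41 + 22 + 33 + 19 = 145.
Main diagonal: 39 + 34 + 29 + 24 + 19 = 145.
Anti-diagonal: 30 + 27 + 29 + 31 + 28 = 145.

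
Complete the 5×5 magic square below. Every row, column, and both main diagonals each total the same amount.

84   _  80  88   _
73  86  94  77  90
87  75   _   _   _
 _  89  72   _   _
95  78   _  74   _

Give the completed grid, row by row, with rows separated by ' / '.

Row 2 is already complete: 73 + 86 + 94 + 77 + 90 = 420, so that is the magic constant.
Column 1 needs 420; the known cells sum to 339, so (4,1) = 81.
Column 2: 86 + 75 + 89 + 78 + ? = 420, so (1,2) = 92.
Row 1: 84 + 92 + 80 + 88 + ? = 420, so (1,5) = 76.
From anti-diagonal, 420 − (76 + 77 + 89 + 95) gives (3,3) = 83.
Using column 3: 80 + 94 + 83 + 72 + ? → (5,3) = 420 − 329 = 91.
The remaining cell in row 5 is (5,5) = 420 − 338 = 82.
From main diagonal, 420 − (84 + 86 + 83 + 82) gives (4,4) = 85.
Using row 4: 81 + 89 + 72 + 85 + ? → (4,5) = 420 − 327 = 93.
The remaining cell in column 4 is (3,4) = 420 − 324 = 96.
Column 5 must total 420; the given cells sum to 341, so (3,5) = 79.

84 92 80 88 76 / 73 86 94 77 90 / 87 75 83 96 79 / 81 89 72 85 93 / 95 78 91 74 82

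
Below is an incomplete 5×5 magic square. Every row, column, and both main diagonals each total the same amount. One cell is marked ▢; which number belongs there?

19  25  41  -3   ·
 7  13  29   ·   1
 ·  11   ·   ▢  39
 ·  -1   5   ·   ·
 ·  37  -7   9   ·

23

Column 2 is complete and sums to 85; that is the magic constant.
Row 1: 19 + 25 + 41 + (-3) + ? = 85, so (1,5) = 3.
The remaining cell in row 2 is (2,4) = 85 − 50 = 35.
Using column 3: 41 + 29 + 5 + (-7) + ? → (3,3) = 85 − 68 = 17.
Using anti-diagonal: 3 + 35 + 17 + (-1) + ? → (5,1) = 85 − 54 = 31.
Row 5 must total 85; the given cells sum to 70, so (5,5) = 15.
The remaining cell in column 5 is (4,5) = 85 − 58 = 27.
Using main diagonal: 19 + 13 + 17 + 15 + ? → (4,4) = 85 − 64 = 21.
Row 4: -1 + 5 + 21 + 27 + ? = 85, so (4,1) = 33.
Column 1 must total 85; the given cells sum to 90, so (3,1) = -5.
The remaining cell in column 4 is (3,4) = 85 − 62 = 23.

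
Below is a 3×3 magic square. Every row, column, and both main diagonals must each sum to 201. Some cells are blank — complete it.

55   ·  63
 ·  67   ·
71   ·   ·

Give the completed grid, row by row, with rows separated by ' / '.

55 83 63 / 75 67 59 / 71 51 79

Row 1 needs 201; the known cells sum to 118, so (1,2) = 83.
Column 1 needs 201; the known cells sum to 126, so (2,1) = 75.
Column 2: 83 + 67 + ? = 201, so (3,2) = 51.
The remaining cell in main diagonal is (3,3) = 201 − 122 = 79.
Row 2 needs 201; the known cells sum to 142, so (2,3) = 59.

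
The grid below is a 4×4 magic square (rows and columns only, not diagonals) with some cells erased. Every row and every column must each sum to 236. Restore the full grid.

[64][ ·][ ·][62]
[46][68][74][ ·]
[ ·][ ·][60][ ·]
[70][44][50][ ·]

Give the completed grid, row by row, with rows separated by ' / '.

Using row 2: 46 + 68 + 74 + ? → (2,4) = 236 − 188 = 48.
Row 4 needs 236; the known cells sum to 164, so (4,4) = 72.
Column 1: 64 + 46 + 70 + ? = 236, so (3,1) = 56.
The remaining cell in column 3 is (1,3) = 236 − 184 = 52.
Using column 4: 62 + 48 + 72 + ? → (3,4) = 236 − 182 = 54.
Row 1: 64 + 52 + 62 + ? = 236, so (1,2) = 58.
Row 3 needs 236; the known cells sum to 170, so (3,2) = 66.

64 58 52 62 / 46 68 74 48 / 56 66 60 54 / 70 44 50 72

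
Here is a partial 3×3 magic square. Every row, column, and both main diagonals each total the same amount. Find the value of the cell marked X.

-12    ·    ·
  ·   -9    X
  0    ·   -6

Main diagonal is complete and sums to -27; that is the magic constant.
Using row 3: 0 + (-6) + ? → (3,2) = -27 − (-6) = -21.
Using column 1: -12 + 0 + ? → (2,1) = -27 − (-12) = -15.
Using column 2: -9 + (-21) + ? → (1,2) = -27 − (-30) = 3.
Anti-diagonal needs -27; the known cells sum to -9, so (1,3) = -18.
The remaining cell in row 2 is (2,3) = -27 − (-24) = -3.

-3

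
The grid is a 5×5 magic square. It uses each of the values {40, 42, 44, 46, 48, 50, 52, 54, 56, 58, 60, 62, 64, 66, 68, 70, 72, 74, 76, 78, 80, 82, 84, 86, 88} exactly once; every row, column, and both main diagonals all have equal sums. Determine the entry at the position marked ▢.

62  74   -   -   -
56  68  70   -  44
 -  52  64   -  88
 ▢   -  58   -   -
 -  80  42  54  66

The 25 entries sum to 1600, so each line sums to 1600/5 = 320.
From row 2, 320 − (56 + 68 + 70 + 44) gives (2,4) = 82.
From row 5, 320 − (80 + 42 + 54 + 66) gives (5,1) = 78.
Column 2 needs 320; the known cells sum to 274, so (4,2) = 46.
Column 3: 70 + 64 + 58 + 42 + ? = 320, so (1,3) = 86.
Using main diagonal: 62 + 68 + 64 + 66 + ? → (4,4) = 320 − 260 = 60.
Anti-diagonal: 82 + 64 + 46 + 78 + ? = 320, so (1,5) = 50.
From row 1, 320 − (62 + 74 + 86 + 50) gives (1,4) = 48.
Using column 4: 48 + 82 + 60 + 54 + ? → (3,4) = 320 − 244 = 76.
Column 5 must total 320; the given cells sum to 248, so (4,5) = 72.
From row 3, 320 − (52 + 64 + 76 + 88) gives (3,1) = 40.
The remaining cell in row 4 is (4,1) = 320 − 236 = 84.

84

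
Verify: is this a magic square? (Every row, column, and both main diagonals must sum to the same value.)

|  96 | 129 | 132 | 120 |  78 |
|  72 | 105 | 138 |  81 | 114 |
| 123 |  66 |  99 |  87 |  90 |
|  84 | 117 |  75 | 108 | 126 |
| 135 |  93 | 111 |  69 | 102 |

Row 1: 96 + 129 + 132 + 120 + 78 = 555.
Row 2: 72 + 105 + 138 + 81 + 114 = 510.
Row 3: 123 + 66 + 99 + 87 + 90 = 465.
Row 4: 84 + 117 + 75 + 108 + 126 = 510.
Row 5: 135 + 93 + 111 + 69 + 102 = 510.
Column 1: 96 + 72 + 123 + 84 + 135 = 510.
Column 2: 129 + 105 + 66 + 117 + 93 = 510.
Column 3: 132 + 138 + 99 + 75 + 111 = 555.
Column 4: 120 + 81 + 87 + 108 + 69 = 465.
Column 5: 78 + 114 + 90 + 126 + 102 = 510.
Main diagonal: 96 + 105 + 99 + 108 + 102 = 510.
Anti-diagonal: 78 + 81 + 99 + 117 + 135 = 510.

No — column 5 sums to 510 but column 3 sums to 555.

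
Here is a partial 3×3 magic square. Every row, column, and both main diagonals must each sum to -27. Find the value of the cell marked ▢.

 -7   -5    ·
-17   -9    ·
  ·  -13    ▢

-11

From row 1, -27 − (-7 + (-5)) gives (1,3) = -15.
Using row 2: -17 + (-9) + ? → (2,3) = -27 − (-26) = -1.
Using column 1: -7 + (-17) + ? → (3,1) = -27 − (-24) = -3.
The remaining cell in column 3 is (3,3) = -27 − (-16) = -11.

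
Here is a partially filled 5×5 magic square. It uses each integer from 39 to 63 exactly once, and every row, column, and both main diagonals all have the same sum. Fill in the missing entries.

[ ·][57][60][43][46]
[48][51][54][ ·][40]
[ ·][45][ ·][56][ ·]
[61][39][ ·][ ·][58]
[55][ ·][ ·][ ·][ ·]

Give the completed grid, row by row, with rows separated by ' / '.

The entries are 39 through 63, which sum to 1275, so each line sums to 1275/5 = 255.
From row 1, 255 − (57 + 60 + 43 + 46) gives (1,1) = 49.
Row 2: 48 + 51 + 54 + 40 + ? = 255, so (2,4) = 62.
From column 1, 255 − (49 + 48 + 61 + 55) gives (3,1) = 42.
Column 2 needs 255; the known cells sum to 192, so (5,2) = 63.
Anti-diagonal needs 255; the known cells sum to 202, so (3,3) = 53.
Row 3 needs 255; the known cells sum to 196, so (3,5) = 59.
Using column 5: 46 + 40 + 59 + 58 + ? → (5,5) = 255 − 203 = 52.
Main diagonal needs 255; the known cells sum to 205, so (4,4) = 50.
The remaining cell in row 4 is (4,3) = 255 − 208 = 47.
From column 3, 255 − (60 + 54 + 53 + 47) gives (5,3) = 41.
The remaining cell in column 4 is (5,4) = 255 − 211 = 44.

49 57 60 43 46 / 48 51 54 62 40 / 42 45 53 56 59 / 61 39 47 50 58 / 55 63 41 44 52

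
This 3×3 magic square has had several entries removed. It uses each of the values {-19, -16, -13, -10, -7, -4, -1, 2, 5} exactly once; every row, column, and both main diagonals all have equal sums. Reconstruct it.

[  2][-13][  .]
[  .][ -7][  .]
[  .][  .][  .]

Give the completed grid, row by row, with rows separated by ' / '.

The 9 entries sum to -63, so each line sums to -63/3 = -21.
Row 1: 2 + (-13) + ? = -21, so (1,3) = -10.
Column 2 needs -21; the known cells sum to -20, so (3,2) = -1.
Using main diagonal: 2 + (-7) + ? → (3,3) = -21 − (-5) = -16.
Anti-diagonal: -10 + (-7) + ? = -21, so (3,1) = -4.
Column 1 must total -21; the given cells sum to -2, so (2,1) = -19.
From column 3, -21 − (-10 + (-16)) gives (2,3) = 5.

2 -13 -10 / -19 -7 5 / -4 -1 -16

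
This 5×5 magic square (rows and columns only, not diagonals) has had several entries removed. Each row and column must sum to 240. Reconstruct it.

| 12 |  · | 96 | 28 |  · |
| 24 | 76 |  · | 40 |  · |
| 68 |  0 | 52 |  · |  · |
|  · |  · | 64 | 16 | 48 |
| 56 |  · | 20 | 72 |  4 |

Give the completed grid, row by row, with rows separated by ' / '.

Using row 5: 56 + 20 + 72 + 4 + ? → (5,2) = 240 − 152 = 88.
Using column 1: 12 + 24 + 68 + 56 + ? → (4,1) = 240 − 160 = 80.
Column 3: 96 + 52 + 64 + 20 + ? = 240, so (2,3) = 8.
The remaining cell in column 4 is (3,4) = 240 − 156 = 84.
Using row 2: 24 + 76 + 8 + 40 + ? → (2,5) = 240 − 148 = 92.
Using row 3: 68 + 0 + 52 + 84 + ? → (3,5) = 240 − 204 = 36.
Row 4 must total 240; the given cells sum to 208, so (4,2) = 32.
Column 2 needs 240; the known cells sum to 196, so (1,2) = 44.
Using column 5: 92 + 36 + 48 + 4 + ? → (1,5) = 240 − 180 = 60.

12 44 96 28 60 / 24 76 8 40 92 / 68 0 52 84 36 / 80 32 64 16 48 / 56 88 20 72 4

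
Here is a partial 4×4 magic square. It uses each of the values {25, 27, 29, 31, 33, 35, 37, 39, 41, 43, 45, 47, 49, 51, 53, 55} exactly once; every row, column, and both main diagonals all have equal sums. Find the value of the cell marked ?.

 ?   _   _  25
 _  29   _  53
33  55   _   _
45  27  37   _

39

The 16 entries sum to 640, so each line sums to 640/4 = 160.
Row 4 needs 160; the known cells sum to 109, so (4,4) = 51.
From column 2, 160 − (29 + 55 + 27) gives (1,2) = 49.
From column 4, 160 − (25 + 53 + 51) gives (3,4) = 31.
Anti-diagonal must total 160; the given cells sum to 125, so (2,3) = 35.
The remaining cell in row 2 is (2,1) = 160 − 117 = 43.
Row 3: 33 + 55 + 31 + ? = 160, so (3,3) = 41.
From column 1, 160 − (43 + 33 + 45) gives (1,1) = 39.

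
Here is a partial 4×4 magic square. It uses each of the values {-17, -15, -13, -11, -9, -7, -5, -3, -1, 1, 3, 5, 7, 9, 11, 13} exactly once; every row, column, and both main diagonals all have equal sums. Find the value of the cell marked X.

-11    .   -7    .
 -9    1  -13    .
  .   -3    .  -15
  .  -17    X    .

The 16 entries sum to -32, so each line sums to -32/4 = -8.
Row 2: -9 + 1 + (-13) + ? = -8, so (2,4) = 13.
From column 2, -8 − (1 + (-3) + (-17)) gives (1,2) = 11.
Using row 1: -11 + 11 + (-7) + ? → (1,4) = -8 − (-7) = -1.
From column 4, -8 − (-1 + 13 + (-15)) gives (4,4) = -5.
Main diagonal: -11 + 1 + (-5) + ? = -8, so (3,3) = 7.
Anti-diagonal must total -8; the given cells sum to -17, so (4,1) = 9.
Row 3: -3 + 7 + (-15) + ? = -8, so (3,1) = 3.
Row 4: 9 + (-17) + (-5) + ? = -8, so (4,3) = 5.

5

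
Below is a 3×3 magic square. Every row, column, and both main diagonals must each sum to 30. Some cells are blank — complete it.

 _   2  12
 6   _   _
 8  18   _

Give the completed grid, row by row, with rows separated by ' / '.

Row 1 needs 30; the known cells sum to 14, so (1,1) = 16.
Row 3: 8 + 18 + ? = 30, so (3,3) = 4.
Using column 2: 2 + 18 + ? → (2,2) = 30 − 20 = 10.
The remaining cell in column 3 is (2,3) = 30 − 16 = 14.

16 2 12 / 6 10 14 / 8 18 4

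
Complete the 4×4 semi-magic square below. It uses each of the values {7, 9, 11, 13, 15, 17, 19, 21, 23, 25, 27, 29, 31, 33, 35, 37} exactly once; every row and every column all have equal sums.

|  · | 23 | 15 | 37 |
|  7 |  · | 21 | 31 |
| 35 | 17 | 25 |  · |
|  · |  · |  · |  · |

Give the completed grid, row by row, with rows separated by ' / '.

The 16 entries sum to 352, so each line sums to 352/4 = 88.
Row 1 needs 88; the known cells sum to 75, so (1,1) = 13.
Row 2 must total 88; the given cells sum to 59, so (2,2) = 29.
Row 3: 35 + 17 + 25 + ? = 88, so (3,4) = 11.
From column 1, 88 − (13 + 7 + 35) gives (4,1) = 33.
Column 2 needs 88; the known cells sum to 69, so (4,2) = 19.
The remaining cell in column 3 is (4,3) = 88 − 61 = 27.
Column 4 must total 88; the given cells sum to 79, so (4,4) = 9.

13 23 15 37 / 7 29 21 31 / 35 17 25 11 / 33 19 27 9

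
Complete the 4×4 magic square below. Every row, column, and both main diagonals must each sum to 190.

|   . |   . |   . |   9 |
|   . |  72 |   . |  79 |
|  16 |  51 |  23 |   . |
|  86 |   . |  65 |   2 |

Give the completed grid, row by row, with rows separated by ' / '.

93 30 58 9 / -5 72 44 79 / 16 51 23 100 / 86 37 65 2

Row 3: 16 + 51 + 23 + ? = 190, so (3,4) = 100.
From row 4, 190 − (86 + 65 + 2) gives (4,2) = 37.
Column 2 must total 190; the given cells sum to 160, so (1,2) = 30.
Main diagonal must total 190; the given cells sum to 97, so (1,1) = 93.
Anti-diagonal needs 190; the known cells sum to 146, so (2,3) = 44.
Row 1: 93 + 30 + 9 + ? = 190, so (1,3) = 58.
Row 2 needs 190; the known cells sum to 195, so (2,1) = -5.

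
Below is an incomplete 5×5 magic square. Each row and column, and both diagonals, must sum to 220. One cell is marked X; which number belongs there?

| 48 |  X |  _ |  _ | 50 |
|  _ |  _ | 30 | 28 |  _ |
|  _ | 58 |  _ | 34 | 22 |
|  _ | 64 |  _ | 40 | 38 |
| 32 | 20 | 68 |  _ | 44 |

From row 5, 220 − (32 + 20 + 68 + 44) gives (5,4) = 56.
The remaining cell in column 4 is (1,4) = 220 − 158 = 62.
Column 5: 50 + 22 + 38 + 44 + ? = 220, so (2,5) = 66.
Using anti-diagonal: 50 + 28 + 64 + 32 + ? → (3,3) = 220 − 174 = 46.
From row 3, 220 − (58 + 46 + 34 + 22) gives (3,1) = 60.
From main diagonal, 220 − (48 + 46 + 40 + 44) gives (2,2) = 42.
Row 2 must total 220; the given cells sum to 166, so (2,1) = 54.
Column 1 needs 220; the known cells sum to 194, so (4,1) = 26.
The remaining cell in column 2 is (1,2) = 220 − 184 = 36.

36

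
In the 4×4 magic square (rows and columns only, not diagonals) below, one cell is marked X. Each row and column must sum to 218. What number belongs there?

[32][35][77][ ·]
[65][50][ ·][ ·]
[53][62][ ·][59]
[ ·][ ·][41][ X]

38

Row 1: 32 + 35 + 77 + ? = 218, so (1,4) = 74.
Row 3 must total 218; the given cells sum to 174, so (3,3) = 44.
From column 1, 218 − (32 + 65 + 53) gives (4,1) = 68.
The remaining cell in column 2 is (4,2) = 218 − 147 = 71.
From column 3, 218 − (77 + 44 + 41) gives (2,3) = 56.
Row 2 must total 218; the given cells sum to 171, so (2,4) = 47.
Row 4: 68 + 71 + 41 + ? = 218, so (4,4) = 38.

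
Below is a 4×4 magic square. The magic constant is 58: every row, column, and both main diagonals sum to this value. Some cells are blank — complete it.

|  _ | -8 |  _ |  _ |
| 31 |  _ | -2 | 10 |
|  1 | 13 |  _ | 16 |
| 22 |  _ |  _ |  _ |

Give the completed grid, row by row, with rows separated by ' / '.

Using row 2: 31 + (-2) + 10 + ? → (2,2) = 58 − 39 = 19.
The remaining cell in row 3 is (3,3) = 58 − 30 = 28.
Using column 1: 31 + 1 + 22 + ? → (1,1) = 58 − 54 = 4.
Column 2 must total 58; the given cells sum to 24, so (4,2) = 34.
Main diagonal needs 58; the known cells sum to 51, so (4,4) = 7.
The remaining cell in anti-diagonal is (1,4) = 58 − 33 = 25.
Row 1: 4 + (-8) + 25 + ? = 58, so (1,3) = 37.
Row 4 must total 58; the given cells sum to 63, so (4,3) = -5.

4 -8 37 25 / 31 19 -2 10 / 1 13 28 16 / 22 34 -5 7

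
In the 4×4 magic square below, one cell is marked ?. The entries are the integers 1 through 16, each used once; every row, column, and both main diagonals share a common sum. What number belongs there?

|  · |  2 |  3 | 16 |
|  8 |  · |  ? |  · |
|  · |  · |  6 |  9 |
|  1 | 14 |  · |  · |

The entries are 1 through 16, which sum to 136, so each line sums to 136/4 = 34.
Row 1: 2 + 3 + 16 + ? = 34, so (1,1) = 13.
Using column 1: 13 + 8 + 1 + ? → (3,1) = 34 − 22 = 12.
Row 3 needs 34; the known cells sum to 27, so (3,2) = 7.
From column 2, 34 − (2 + 7 + 14) gives (2,2) = 11.
Main diagonal: 13 + 11 + 6 + ? = 34, so (4,4) = 4.
Using anti-diagonal: 16 + 7 + 1 + ? → (2,3) = 34 − 24 = 10.

10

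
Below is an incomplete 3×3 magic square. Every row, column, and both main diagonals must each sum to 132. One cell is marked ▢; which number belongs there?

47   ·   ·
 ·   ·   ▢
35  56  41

38

From column 1, 132 − (47 + 35) gives (2,1) = 50.
Main diagonal: 47 + 41 + ? = 132, so (2,2) = 44.
From anti-diagonal, 132 − (44 + 35) gives (1,3) = 53.
The remaining cell in row 1 is (1,2) = 132 − 100 = 32.
From row 2, 132 − (50 + 44) gives (2,3) = 38.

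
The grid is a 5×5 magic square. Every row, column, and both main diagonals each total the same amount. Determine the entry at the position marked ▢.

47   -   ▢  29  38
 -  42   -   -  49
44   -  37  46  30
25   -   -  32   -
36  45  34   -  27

40

Main diagonal is complete and sums to 185; that is the magic constant.
Using row 3: 44 + 37 + 46 + 30 + ? → (3,2) = 185 − 157 = 28.
Row 5 needs 185; the known cells sum to 142, so (5,4) = 43.
Column 1 must total 185; the given cells sum to 152, so (2,1) = 33.
Using column 4: 29 + 46 + 32 + 43 + ? → (2,4) = 185 − 150 = 35.
Column 5 must total 185; the given cells sum to 144, so (4,5) = 41.
From anti-diagonal, 185 − (38 + 35 + 37 + 36) gives (4,2) = 39.
Row 2 needs 185; the known cells sum to 159, so (2,3) = 26.
From row 4, 185 − (25 + 39 + 32 + 41) gives (4,3) = 48.
Column 2 needs 185; the known cells sum to 154, so (1,2) = 31.
Column 3 must total 185; the given cells sum to 145, so (1,3) = 40.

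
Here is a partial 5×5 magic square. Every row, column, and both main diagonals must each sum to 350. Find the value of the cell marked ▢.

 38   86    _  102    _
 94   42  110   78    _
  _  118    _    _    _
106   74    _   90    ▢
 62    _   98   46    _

Row 2 needs 350; the known cells sum to 324, so (2,5) = 26.
Column 1 must total 350; the given cells sum to 300, so (3,1) = 50.
From column 2, 350 − (86 + 42 + 118 + 74) gives (5,2) = 30.
Column 4 needs 350; the known cells sum to 316, so (3,4) = 34.
Row 5: 62 + 30 + 98 + 46 + ? = 350, so (5,5) = 114.
From main diagonal, 350 − (38 + 42 + 90 + 114) gives (3,3) = 66.
Anti-diagonal needs 350; the known cells sum to 280, so (1,5) = 70.
Row 1 must total 350; the given cells sum to 296, so (1,3) = 54.
Row 3 needs 350; the known cells sum to 268, so (3,5) = 82.
Column 3 needs 350; the known cells sum to 328, so (4,3) = 22.
Using column 5: 70 + 26 + 82 + 114 + ? → (4,5) = 350 − 292 = 58.

58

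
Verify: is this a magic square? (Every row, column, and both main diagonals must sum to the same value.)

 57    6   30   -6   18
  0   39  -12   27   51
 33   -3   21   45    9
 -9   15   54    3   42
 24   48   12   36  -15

Yes

Row 1: 57 + 6 + 30 + (-6) + 18 = 105.
Row 2: 0 + 39 + (-12) + 27 + 51 = 105.
Row 3: 33 + (-3) + 21 + 45 + 9 = 105.
Row 4: -9 + 15 + 54 + 3 + 42 = 105.
Row 5: 24 + 48 + 12 + 36 + (-15) = 105.
Column 1: 57 + 0 + 33 + (-9) + 24 = 105.
Column 2: 6 + 39 + (-3) + 15 + 48 = 105.
Column 3: 30 + (-12) + 21 + 54 + 12 = 105.
Column 4: -6 + 27 + 45 + 3 + 36 = 105.
Column 5: 18 + 51 + 9 + 42 + (-15) = 105.
Main diagonal: 57 + 39 + 21 + 3 + (-15) = 105.
Anti-diagonal: 18 + 27 + 21 + 15 + 24 = 105.
All lines sum to 105.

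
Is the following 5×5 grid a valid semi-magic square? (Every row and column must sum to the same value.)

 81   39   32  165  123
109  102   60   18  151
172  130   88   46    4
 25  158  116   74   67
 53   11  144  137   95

Row 1: 81 + 39 + 32 + 165 + 123 = 440.
Row 2: 109 + 102 + 60 + 18 + 151 = 440.
Row 3: 172 + 130 + 88 + 46 + 4 = 440.
Row 4: 25 + 158 + 116 + 74 + 67 = 440.
Row 5: 53 + 11 + 144 + 137 + 95 = 440.
Column 1: 81 + 109 + 172 + 25 + 53 = 440.
Column 2: 39 + 102 + 130 + 158 + 11 = 440.
Column 3: 32 + 60 + 88 + 116 + 144 = 440.
Column 4: 165 + 18 + 46 + 74 + 137 = 440.
Column 5: 123 + 151 + 4 + 67 + 95 = 440.
All lines sum to 440.

Yes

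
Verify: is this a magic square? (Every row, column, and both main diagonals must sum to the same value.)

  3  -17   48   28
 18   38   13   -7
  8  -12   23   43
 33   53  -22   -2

Row 1: 3 + (-17) + 48 + 28 = 62.
Row 2: 18 + 38 + 13 + (-7) = 62.
Row 3: 8 + (-12) + 23 + 43 = 62.
Row 4: 33 + 53 + (-22) + (-2) = 62.
Column 1: 3 + 18 + 8 + 33 = 62.
Column 2: -17 + 38 + (-12) + 53 = 62.
Column 3: 48 + 13 + 23 + (-22) = 62.
Column 4: 28 + (-7) + 43 + (-2) = 62.
Main diagonal: 3 + 38 + 23 + (-2) = 62.
Anti-diagonal: 28 + 13 + (-12) + 33 = 62.
All lines sum to 62.

Yes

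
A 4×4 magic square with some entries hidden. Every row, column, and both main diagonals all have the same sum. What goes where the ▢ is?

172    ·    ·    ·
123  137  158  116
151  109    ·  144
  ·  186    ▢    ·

165

Row 2 is complete and sums to 534; that is the magic constant.
The remaining cell in row 3 is (3,3) = 534 − 404 = 130.
Column 1 must total 534; the given cells sum to 446, so (4,1) = 88.
Using column 2: 137 + 109 + 186 + ? → (1,2) = 534 − 432 = 102.
Main diagonal must total 534; the given cells sum to 439, so (4,4) = 95.
From anti-diagonal, 534 − (158 + 109 + 88) gives (1,4) = 179.
Row 1 needs 534; the known cells sum to 453, so (1,3) = 81.
Row 4: 88 + 186 + 95 + ? = 534, so (4,3) = 165.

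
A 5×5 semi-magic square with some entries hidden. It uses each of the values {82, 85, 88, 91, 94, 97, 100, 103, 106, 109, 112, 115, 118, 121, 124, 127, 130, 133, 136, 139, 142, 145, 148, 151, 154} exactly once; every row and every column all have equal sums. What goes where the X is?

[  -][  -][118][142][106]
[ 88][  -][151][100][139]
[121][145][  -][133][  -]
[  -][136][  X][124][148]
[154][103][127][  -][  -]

The 25 entries sum to 2950, so each line sums to 2950/5 = 590.
Row 2: 88 + 151 + 100 + 139 + ? = 590, so (2,2) = 112.
The remaining cell in column 2 is (1,2) = 590 − 496 = 94.
Column 4: 142 + 100 + 133 + 124 + ? = 590, so (5,4) = 91.
From row 1, 590 − (94 + 118 + 142 + 106) gives (1,1) = 130.
Row 5 needs 590; the known cells sum to 475, so (5,5) = 115.
Using column 1: 130 + 88 + 121 + 154 + ? → (4,1) = 590 − 493 = 97.
Column 5 needs 590; the known cells sum to 508, so (3,5) = 82.
Row 3: 121 + 145 + 133 + 82 + ? = 590, so (3,3) = 109.
Row 4 must total 590; the given cells sum to 505, so (4,3) = 85.

85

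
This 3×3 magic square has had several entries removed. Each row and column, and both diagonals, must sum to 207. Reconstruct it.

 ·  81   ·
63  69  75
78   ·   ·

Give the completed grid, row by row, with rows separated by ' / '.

The remaining cell in column 1 is (1,1) = 207 − 141 = 66.
The remaining cell in column 2 is (3,2) = 207 − 150 = 57.
From main diagonal, 207 − (66 + 69) gives (3,3) = 72.
Anti-diagonal needs 207; the known cells sum to 147, so (1,3) = 60.

66 81 60 / 63 69 75 / 78 57 72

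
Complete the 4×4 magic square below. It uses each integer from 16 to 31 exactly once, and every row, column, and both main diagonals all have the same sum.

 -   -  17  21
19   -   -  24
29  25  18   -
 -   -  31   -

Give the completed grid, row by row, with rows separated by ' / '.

The entries are 16 through 31, which sum to 376, so each line sums to 376/4 = 94.
Row 3 needs 94; the known cells sum to 72, so (3,4) = 22.
Column 3 must total 94; the given cells sum to 66, so (2,3) = 28.
Column 4 must total 94; the given cells sum to 67, so (4,4) = 27.
Using anti-diagonal: 21 + 28 + 25 + ? → (4,1) = 94 − 74 = 20.
The remaining cell in row 2 is (2,2) = 94 − 71 = 23.
From row 4, 94 − (20 + 31 + 27) gives (4,2) = 16.
The remaining cell in column 1 is (1,1) = 94 − 68 = 26.
The remaining cell in column 2 is (1,2) = 94 − 64 = 30.

26 30 17 21 / 19 23 28 24 / 29 25 18 22 / 20 16 31 27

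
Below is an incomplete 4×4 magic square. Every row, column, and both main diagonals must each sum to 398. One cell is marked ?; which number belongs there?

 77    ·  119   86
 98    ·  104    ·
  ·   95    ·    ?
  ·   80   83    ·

Row 1: 77 + 119 + 86 + ? = 398, so (1,2) = 116.
The remaining cell in column 2 is (2,2) = 398 − 291 = 107.
The remaining cell in column 3 is (3,3) = 398 − 306 = 92.
Main diagonal needs 398; the known cells sum to 276, so (4,4) = 122.
Using anti-diagonal: 86 + 104 + 95 + ? → (4,1) = 398 − 285 = 113.
The remaining cell in row 2 is (2,4) = 398 − 309 = 89.
Using column 1: 77 + 98 + 113 + ? → (3,1) = 398 − 288 = 110.
The remaining cell in column 4 is (3,4) = 398 − 297 = 101.

101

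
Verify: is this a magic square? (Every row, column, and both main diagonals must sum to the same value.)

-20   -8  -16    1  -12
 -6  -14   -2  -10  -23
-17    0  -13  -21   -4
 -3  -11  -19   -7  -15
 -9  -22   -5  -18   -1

Row 1: -20 + (-8) + (-16) + 1 + (-12) = -55.
Row 2: -6 + (-14) + (-2) + (-10) + (-23) = -55.
Row 3: -17 + 0 + (-13) + (-21) + (-4) = -55.
Row 4: -3 + (-11) + (-19) + (-7) + (-15) = -55.
Row 5: -9 + (-22) + (-5) + (-18) + (-1) = -55.
Column 1: -20 + (-6) + (-17) + (-3) + (-9) = -55.
Column 2: -8 + (-14) + 0 + (-11) + (-22) = -55.
Column 3: -16 + (-2) + (-13) + (-19) + (-5) = -55.
Column 4: 1 + (-10) + (-21) + (-7) + (-18) = -55.
Column 5: -12 + (-23) + (-4) + (-15) + (-1) = -55.
Main diagonal: -20 + (-14) + (-13) + (-7) + (-1) = -55.
Anti-diagonal: -12 + (-10) + (-13) + (-11) + (-9) = -55.
All lines sum to -55.

Yes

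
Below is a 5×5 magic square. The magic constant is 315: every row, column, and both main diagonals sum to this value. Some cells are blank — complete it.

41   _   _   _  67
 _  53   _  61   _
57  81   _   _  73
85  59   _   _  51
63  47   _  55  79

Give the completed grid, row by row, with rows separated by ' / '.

41 75 49 83 67 / 69 53 87 61 45 / 57 81 65 39 73 / 85 59 43 77 51 / 63 47 71 55 79

From row 5, 315 − (63 + 47 + 55 + 79) gives (5,3) = 71.
Column 1 needs 315; the known cells sum to 246, so (2,1) = 69.
The remaining cell in column 2 is (1,2) = 315 − 240 = 75.
Column 5: 67 + 73 + 51 + 79 + ? = 315, so (2,5) = 45.
Anti-diagonal needs 315; the known cells sum to 250, so (3,3) = 65.
Row 2: 69 + 53 + 61 + 45 + ? = 315, so (2,3) = 87.
Using row 3: 57 + 81 + 65 + 73 + ? → (3,4) = 315 − 276 = 39.
Main diagonal must total 315; the given cells sum to 238, so (4,4) = 77.
Row 4 needs 315; the known cells sum to 272, so (4,3) = 43.
The remaining cell in column 3 is (1,3) = 315 − 266 = 49.
From column 4, 315 − (61 + 39 + 77 + 55) gives (1,4) = 83.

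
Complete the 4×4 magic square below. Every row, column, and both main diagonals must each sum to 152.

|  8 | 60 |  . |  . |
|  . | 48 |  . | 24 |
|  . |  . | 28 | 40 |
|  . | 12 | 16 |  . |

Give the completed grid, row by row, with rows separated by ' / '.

8 60 64 20 / 36 48 44 24 / 52 32 28 40 / 56 12 16 68

Using column 2: 60 + 48 + 12 + ? → (3,2) = 152 − 120 = 32.
The remaining cell in main diagonal is (4,4) = 152 − 84 = 68.
Row 3 must total 152; the given cells sum to 100, so (3,1) = 52.
From row 4, 152 − (12 + 16 + 68) gives (4,1) = 56.
Column 1 must total 152; the given cells sum to 116, so (2,1) = 36.
Using column 4: 24 + 40 + 68 + ? → (1,4) = 152 − 132 = 20.
The remaining cell in anti-diagonal is (2,3) = 152 − 108 = 44.
The remaining cell in row 1 is (1,3) = 152 − 88 = 64.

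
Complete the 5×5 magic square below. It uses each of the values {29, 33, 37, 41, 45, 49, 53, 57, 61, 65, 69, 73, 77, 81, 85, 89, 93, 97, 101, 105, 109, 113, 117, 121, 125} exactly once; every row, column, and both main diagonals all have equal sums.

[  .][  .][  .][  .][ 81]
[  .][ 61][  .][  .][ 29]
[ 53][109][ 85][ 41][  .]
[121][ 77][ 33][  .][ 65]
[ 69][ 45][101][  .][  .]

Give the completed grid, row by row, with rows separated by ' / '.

The 25 entries sum to 1925, so each line sums to 1925/5 = 385.
From row 3, 385 − (53 + 109 + 85 + 41) gives (3,5) = 97.
Row 4 must total 385; the given cells sum to 296, so (4,4) = 89.
Column 2 needs 385; the known cells sum to 292, so (1,2) = 93.
Using column 5: 81 + 29 + 97 + 65 + ? → (5,5) = 385 − 272 = 113.
Main diagonal needs 385; the known cells sum to 348, so (1,1) = 37.
Anti-diagonal needs 385; the known cells sum to 312, so (2,4) = 73.
Row 5 must total 385; the given cells sum to 328, so (5,4) = 57.
The remaining cell in column 1 is (2,1) = 385 − 280 = 105.
Column 4 needs 385; the known cells sum to 260, so (1,4) = 125.
From row 1, 385 − (37 + 93 + 125 + 81) gives (1,3) = 49.
Row 2 must total 385; the given cells sum to 268, so (2,3) = 117.

37 93 49 125 81 / 105 61 117 73 29 / 53 109 85 41 97 / 121 77 33 89 65 / 69 45 101 57 113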